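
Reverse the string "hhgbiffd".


Input: hhgbiffd
Reading characters right to left:
  Position 7: 'd'
  Position 6: 'f'
  Position 5: 'f'
  Position 4: 'i'
  Position 3: 'b'
  Position 2: 'g'
  Position 1: 'h'
  Position 0: 'h'
Reversed: dffibghh

dffibghh


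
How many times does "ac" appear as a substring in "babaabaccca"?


Searching for "ac" in "babaabaccca"
Scanning each position:
  Position 0: "ba" => no
  Position 1: "ab" => no
  Position 2: "ba" => no
  Position 3: "aa" => no
  Position 4: "ab" => no
  Position 5: "ba" => no
  Position 6: "ac" => MATCH
  Position 7: "cc" => no
  Position 8: "cc" => no
  Position 9: "ca" => no
Total occurrences: 1

1


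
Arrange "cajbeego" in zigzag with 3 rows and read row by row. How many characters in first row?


Zigzag "cajbeego" into 3 rows:
Placing characters:
  'c' => row 0
  'a' => row 1
  'j' => row 2
  'b' => row 1
  'e' => row 0
  'e' => row 1
  'g' => row 2
  'o' => row 1
Rows:
  Row 0: "ce"
  Row 1: "abeo"
  Row 2: "jg"
First row length: 2

2


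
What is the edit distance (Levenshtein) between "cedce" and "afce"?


Computing edit distance: "cedce" -> "afce"
DP table:
           a    f    c    e
      0    1    2    3    4
  c   1    1    2    2    3
  e   2    2    2    3    2
  d   3    3    3    3    3
  c   4    4    4    3    4
  e   5    5    5    4    3
Edit distance = dp[5][4] = 3

3


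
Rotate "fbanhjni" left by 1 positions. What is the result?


Input: "fbanhjni", rotate left by 1
First 1 characters: "f"
Remaining characters: "banhjni"
Concatenate remaining + first: "banhjni" + "f" = "banhjnif"

banhjnif


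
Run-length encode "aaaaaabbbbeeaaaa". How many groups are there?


Input: aaaaaabbbbeeaaaa
Scanning for consecutive runs:
  Group 1: 'a' x 6 (positions 0-5)
  Group 2: 'b' x 4 (positions 6-9)
  Group 3: 'e' x 2 (positions 10-11)
  Group 4: 'a' x 4 (positions 12-15)
Total groups: 4

4


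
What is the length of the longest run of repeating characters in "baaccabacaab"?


Input: "baaccabacaab"
Scanning for longest run:
  Position 1 ('a'): new char, reset run to 1
  Position 2 ('a'): continues run of 'a', length=2
  Position 3 ('c'): new char, reset run to 1
  Position 4 ('c'): continues run of 'c', length=2
  Position 5 ('a'): new char, reset run to 1
  Position 6 ('b'): new char, reset run to 1
  Position 7 ('a'): new char, reset run to 1
  Position 8 ('c'): new char, reset run to 1
  Position 9 ('a'): new char, reset run to 1
  Position 10 ('a'): continues run of 'a', length=2
  Position 11 ('b'): new char, reset run to 1
Longest run: 'a' with length 2

2


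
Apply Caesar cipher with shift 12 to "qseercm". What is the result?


Caesar cipher: shift "qseercm" by 12
  'q' (pos 16) + 12 = pos 2 = 'c'
  's' (pos 18) + 12 = pos 4 = 'e'
  'e' (pos 4) + 12 = pos 16 = 'q'
  'e' (pos 4) + 12 = pos 16 = 'q'
  'r' (pos 17) + 12 = pos 3 = 'd'
  'c' (pos 2) + 12 = pos 14 = 'o'
  'm' (pos 12) + 12 = pos 24 = 'y'
Result: ceqqdoy

ceqqdoy


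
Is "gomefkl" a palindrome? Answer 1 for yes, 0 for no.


Input: gomefkl
Reversed: lkfemog
  Compare pos 0 ('g') with pos 6 ('l'): MISMATCH
  Compare pos 1 ('o') with pos 5 ('k'): MISMATCH
  Compare pos 2 ('m') with pos 4 ('f'): MISMATCH
Result: not a palindrome

0


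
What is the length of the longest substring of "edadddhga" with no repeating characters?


Input: "edadddhga"
Sliding window (track last position of each char):
  Position 0 ('e'): window [0,0] length 1 -- new best
  Position 1 ('d'): window [0,1] length 2 -- new best
  Position 2 ('a'): window [0,2] length 3 -- new best
  Position 3 ('d'): repeat (last at 1), move window start to 2
  Position 3 ('d'): window [2,3] length 2
  Position 4 ('d'): repeat (last at 3), move window start to 4
  Position 4 ('d'): window [4,4] length 1
  Position 5 ('d'): repeat (last at 4), move window start to 5
  Position 5 ('d'): window [5,5] length 1
  Position 6 ('h'): window [5,6] length 2
  Position 7 ('g'): window [5,7] length 3
  Position 8 ('a'): window [5,8] length 4 -- new best
Longest substring with no repeats: "dhga" with length 4

4


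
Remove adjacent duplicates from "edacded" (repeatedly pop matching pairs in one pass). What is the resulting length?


Input: edacded
Stack-based adjacent duplicate removal:
  Read 'e': push. Stack: e
  Read 'd': push. Stack: ed
  Read 'a': push. Stack: eda
  Read 'c': push. Stack: edac
  Read 'd': push. Stack: edacd
  Read 'e': push. Stack: edacde
  Read 'd': push. Stack: edacded
Final stack: "edacded" (length 7)

7


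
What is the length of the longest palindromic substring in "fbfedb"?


Input: "fbfedb"
Checking substrings for palindromes:
  [0:3] "fbf" (len 3) => palindrome
Longest palindromic substring: "fbf" with length 3

3


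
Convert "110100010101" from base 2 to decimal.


Input: "110100010101" in base 2
Positional expansion:
  Digit '1' (value 1) x 2^11 = 2048
  Digit '1' (value 1) x 2^10 = 1024
  Digit '0' (value 0) x 2^9 = 0
  Digit '1' (value 1) x 2^8 = 256
  Digit '0' (value 0) x 2^7 = 0
  Digit '0' (value 0) x 2^6 = 0
  Digit '0' (value 0) x 2^5 = 0
  Digit '1' (value 1) x 2^4 = 16
  Digit '0' (value 0) x 2^3 = 0
  Digit '1' (value 1) x 2^2 = 4
  Digit '0' (value 0) x 2^1 = 0
  Digit '1' (value 1) x 2^0 = 1
Sum = 3349

3349


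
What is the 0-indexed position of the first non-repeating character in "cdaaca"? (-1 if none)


Input: cdaaca
Character frequencies:
  'a': 3
  'c': 2
  'd': 1
Scanning left to right for freq == 1:
  Position 0 ('c'): freq=2, skip
  Position 1 ('d'): unique! => answer = 1

1


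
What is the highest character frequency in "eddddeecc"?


Input: eddddeecc
Character counts:
  'c': 2
  'd': 4
  'e': 3
Maximum frequency: 4

4


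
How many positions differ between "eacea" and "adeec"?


Comparing "eacea" and "adeec" position by position:
  Position 0: 'e' vs 'a' => DIFFER
  Position 1: 'a' vs 'd' => DIFFER
  Position 2: 'c' vs 'e' => DIFFER
  Position 3: 'e' vs 'e' => same
  Position 4: 'a' vs 'c' => DIFFER
Positions that differ: 4

4


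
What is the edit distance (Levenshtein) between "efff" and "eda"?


Computing edit distance: "efff" -> "eda"
DP table:
           e    d    a
      0    1    2    3
  e   1    0    1    2
  f   2    1    1    2
  f   3    2    2    2
  f   4    3    3    3
Edit distance = dp[4][3] = 3

3


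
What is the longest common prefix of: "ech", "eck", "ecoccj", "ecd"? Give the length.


Words: ech, eck, ecoccj, ecd
  Position 0: all 'e' => match
  Position 1: all 'c' => match
  Position 2: ('h', 'k', 'o', 'd') => mismatch, stop
LCP = "ec" (length 2)

2


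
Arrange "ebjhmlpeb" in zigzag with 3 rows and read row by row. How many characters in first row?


Zigzag "ebjhmlpeb" into 3 rows:
Placing characters:
  'e' => row 0
  'b' => row 1
  'j' => row 2
  'h' => row 1
  'm' => row 0
  'l' => row 1
  'p' => row 2
  'e' => row 1
  'b' => row 0
Rows:
  Row 0: "emb"
  Row 1: "bhle"
  Row 2: "jp"
First row length: 3

3


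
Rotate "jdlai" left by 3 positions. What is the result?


Input: "jdlai", rotate left by 3
First 3 characters: "jdl"
Remaining characters: "ai"
Concatenate remaining + first: "ai" + "jdl" = "aijdl"

aijdl


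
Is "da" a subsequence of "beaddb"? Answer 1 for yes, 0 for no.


Check if "da" is a subsequence of "beaddb"
Greedy scan:
  Position 0 ('b'): no match needed
  Position 1 ('e'): no match needed
  Position 2 ('a'): no match needed
  Position 3 ('d'): matches sub[0] = 'd'
  Position 4 ('d'): no match needed
  Position 5 ('b'): no match needed
Only matched 1/2 characters => not a subsequence

0


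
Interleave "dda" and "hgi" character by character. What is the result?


Interleaving "dda" and "hgi":
  Position 0: 'd' from first, 'h' from second => "dh"
  Position 1: 'd' from first, 'g' from second => "dg"
  Position 2: 'a' from first, 'i' from second => "ai"
Result: dhdgai

dhdgai


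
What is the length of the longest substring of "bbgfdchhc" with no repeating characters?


Input: "bbgfdchhc"
Sliding window (track last position of each char):
  Position 0 ('b'): window [0,0] length 1 -- new best
  Position 1 ('b'): repeat (last at 0), move window start to 1
  Position 1 ('b'): window [1,1] length 1
  Position 2 ('g'): window [1,2] length 2 -- new best
  Position 3 ('f'): window [1,3] length 3 -- new best
  Position 4 ('d'): window [1,4] length 4 -- new best
  Position 5 ('c'): window [1,5] length 5 -- new best
  Position 6 ('h'): window [1,6] length 6 -- new best
  Position 7 ('h'): repeat (last at 6), move window start to 7
  Position 7 ('h'): window [7,7] length 1
  Position 8 ('c'): window [7,8] length 2
Longest substring with no repeats: "bgfdch" with length 6

6


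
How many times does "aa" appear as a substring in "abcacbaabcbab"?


Searching for "aa" in "abcacbaabcbab"
Scanning each position:
  Position 0: "ab" => no
  Position 1: "bc" => no
  Position 2: "ca" => no
  Position 3: "ac" => no
  Position 4: "cb" => no
  Position 5: "ba" => no
  Position 6: "aa" => MATCH
  Position 7: "ab" => no
  Position 8: "bc" => no
  Position 9: "cb" => no
  Position 10: "ba" => no
  Position 11: "ab" => no
Total occurrences: 1

1


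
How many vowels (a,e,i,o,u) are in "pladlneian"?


Input: pladlneian
Checking each character:
  'p' at position 0: consonant
  'l' at position 1: consonant
  'a' at position 2: vowel (running total: 1)
  'd' at position 3: consonant
  'l' at position 4: consonant
  'n' at position 5: consonant
  'e' at position 6: vowel (running total: 2)
  'i' at position 7: vowel (running total: 3)
  'a' at position 8: vowel (running total: 4)
  'n' at position 9: consonant
Total vowels: 4

4


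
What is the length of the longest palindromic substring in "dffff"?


Input: "dffff"
Checking substrings for palindromes:
  [1:5] "ffff" (len 4) => palindrome
  [1:4] "fff" (len 3) => palindrome
  [2:5] "fff" (len 3) => palindrome
  [1:3] "ff" (len 2) => palindrome
  [2:4] "ff" (len 2) => palindrome
  [3:5] "ff" (len 2) => palindrome
Longest palindromic substring: "ffff" with length 4

4


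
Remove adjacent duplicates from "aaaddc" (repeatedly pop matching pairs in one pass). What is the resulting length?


Input: aaaddc
Stack-based adjacent duplicate removal:
  Read 'a': push. Stack: a
  Read 'a': matches stack top 'a' => pop. Stack: (empty)
  Read 'a': push. Stack: a
  Read 'd': push. Stack: ad
  Read 'd': matches stack top 'd' => pop. Stack: a
  Read 'c': push. Stack: ac
Final stack: "ac" (length 2)

2


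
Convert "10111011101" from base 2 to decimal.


Input: "10111011101" in base 2
Positional expansion:
  Digit '1' (value 1) x 2^10 = 1024
  Digit '0' (value 0) x 2^9 = 0
  Digit '1' (value 1) x 2^8 = 256
  Digit '1' (value 1) x 2^7 = 128
  Digit '1' (value 1) x 2^6 = 64
  Digit '0' (value 0) x 2^5 = 0
  Digit '1' (value 1) x 2^4 = 16
  Digit '1' (value 1) x 2^3 = 8
  Digit '1' (value 1) x 2^2 = 4
  Digit '0' (value 0) x 2^1 = 0
  Digit '1' (value 1) x 2^0 = 1
Sum = 1501

1501


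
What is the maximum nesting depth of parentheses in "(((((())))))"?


Input: "(((((())))))"
Tracking depth:
  Position 0 '(': depth becomes 1
  Position 1 '(': depth becomes 2
  Position 2 '(': depth becomes 3
  Position 3 '(': depth becomes 4
  Position 4 '(': depth becomes 5
  Position 5 '(': depth becomes 6
  Position 6 ')': depth becomes 5
  Position 7 ')': depth becomes 4
  Position 8 ')': depth becomes 3
  Position 9 ')': depth becomes 2
  Position 10 ')': depth becomes 1
  Position 11 ')': depth becomes 0
Maximum depth reached: 6

6


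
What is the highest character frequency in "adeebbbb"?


Input: adeebbbb
Character counts:
  'a': 1
  'b': 4
  'd': 1
  'e': 2
Maximum frequency: 4

4


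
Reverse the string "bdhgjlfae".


Input: bdhgjlfae
Reading characters right to left:
  Position 8: 'e'
  Position 7: 'a'
  Position 6: 'f'
  Position 5: 'l'
  Position 4: 'j'
  Position 3: 'g'
  Position 2: 'h'
  Position 1: 'd'
  Position 0: 'b'
Reversed: eafljghdb

eafljghdb


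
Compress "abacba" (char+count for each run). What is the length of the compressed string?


Input: abacba
Runs:
  'a' x 1 => "a1"
  'b' x 1 => "b1"
  'a' x 1 => "a1"
  'c' x 1 => "c1"
  'b' x 1 => "b1"
  'a' x 1 => "a1"
Compressed: "a1b1a1c1b1a1"
Compressed length: 12

12


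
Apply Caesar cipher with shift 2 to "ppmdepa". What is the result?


Caesar cipher: shift "ppmdepa" by 2
  'p' (pos 15) + 2 = pos 17 = 'r'
  'p' (pos 15) + 2 = pos 17 = 'r'
  'm' (pos 12) + 2 = pos 14 = 'o'
  'd' (pos 3) + 2 = pos 5 = 'f'
  'e' (pos 4) + 2 = pos 6 = 'g'
  'p' (pos 15) + 2 = pos 17 = 'r'
  'a' (pos 0) + 2 = pos 2 = 'c'
Result: rrofgrc

rrofgrc


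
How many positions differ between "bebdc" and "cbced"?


Comparing "bebdc" and "cbced" position by position:
  Position 0: 'b' vs 'c' => DIFFER
  Position 1: 'e' vs 'b' => DIFFER
  Position 2: 'b' vs 'c' => DIFFER
  Position 3: 'd' vs 'e' => DIFFER
  Position 4: 'c' vs 'd' => DIFFER
Positions that differ: 5

5


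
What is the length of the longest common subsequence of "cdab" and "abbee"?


LCS of "cdab" and "abbee"
DP table:
           a    b    b    e    e
      0    0    0    0    0    0
  c   0    0    0    0    0    0
  d   0    0    0    0    0    0
  a   0    1    1    1    1    1
  b   0    1    2    2    2    2
LCS length = dp[4][5] = 2

2


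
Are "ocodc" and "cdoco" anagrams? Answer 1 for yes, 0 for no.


Strings: "ocodc", "cdoco"
Sorted first:  ccdoo
Sorted second: ccdoo
Sorted forms match => anagrams

1


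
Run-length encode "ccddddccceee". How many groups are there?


Input: ccddddccceee
Scanning for consecutive runs:
  Group 1: 'c' x 2 (positions 0-1)
  Group 2: 'd' x 4 (positions 2-5)
  Group 3: 'c' x 3 (positions 6-8)
  Group 4: 'e' x 3 (positions 9-11)
Total groups: 4

4


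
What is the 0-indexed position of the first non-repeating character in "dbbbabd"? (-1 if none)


Input: dbbbabd
Character frequencies:
  'a': 1
  'b': 4
  'd': 2
Scanning left to right for freq == 1:
  Position 0 ('d'): freq=2, skip
  Position 1 ('b'): freq=4, skip
  Position 2 ('b'): freq=4, skip
  Position 3 ('b'): freq=4, skip
  Position 4 ('a'): unique! => answer = 4

4


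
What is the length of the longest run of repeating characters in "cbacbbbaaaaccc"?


Input: "cbacbbbaaaaccc"
Scanning for longest run:
  Position 1 ('b'): new char, reset run to 1
  Position 2 ('a'): new char, reset run to 1
  Position 3 ('c'): new char, reset run to 1
  Position 4 ('b'): new char, reset run to 1
  Position 5 ('b'): continues run of 'b', length=2
  Position 6 ('b'): continues run of 'b', length=3
  Position 7 ('a'): new char, reset run to 1
  Position 8 ('a'): continues run of 'a', length=2
  Position 9 ('a'): continues run of 'a', length=3
  Position 10 ('a'): continues run of 'a', length=4
  Position 11 ('c'): new char, reset run to 1
  Position 12 ('c'): continues run of 'c', length=2
  Position 13 ('c'): continues run of 'c', length=3
Longest run: 'a' with length 4

4


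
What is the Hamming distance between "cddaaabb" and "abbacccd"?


Comparing "cddaaabb" and "abbacccd" position by position:
  Position 0: 'c' vs 'a' => differ
  Position 1: 'd' vs 'b' => differ
  Position 2: 'd' vs 'b' => differ
  Position 3: 'a' vs 'a' => same
  Position 4: 'a' vs 'c' => differ
  Position 5: 'a' vs 'c' => differ
  Position 6: 'b' vs 'c' => differ
  Position 7: 'b' vs 'd' => differ
Total differences (Hamming distance): 7

7


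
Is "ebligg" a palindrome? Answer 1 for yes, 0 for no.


Input: ebligg
Reversed: ggilbe
  Compare pos 0 ('e') with pos 5 ('g'): MISMATCH
  Compare pos 1 ('b') with pos 4 ('g'): MISMATCH
  Compare pos 2 ('l') with pos 3 ('i'): MISMATCH
Result: not a palindrome

0


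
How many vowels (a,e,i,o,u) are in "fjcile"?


Input: fjcile
Checking each character:
  'f' at position 0: consonant
  'j' at position 1: consonant
  'c' at position 2: consonant
  'i' at position 3: vowel (running total: 1)
  'l' at position 4: consonant
  'e' at position 5: vowel (running total: 2)
Total vowels: 2

2


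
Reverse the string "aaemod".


Input: aaemod
Reading characters right to left:
  Position 5: 'd'
  Position 4: 'o'
  Position 3: 'm'
  Position 2: 'e'
  Position 1: 'a'
  Position 0: 'a'
Reversed: domeaa

domeaa


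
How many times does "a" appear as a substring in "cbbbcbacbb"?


Searching for "a" in "cbbbcbacbb"
Scanning each position:
  Position 0: "c" => no
  Position 1: "b" => no
  Position 2: "b" => no
  Position 3: "b" => no
  Position 4: "c" => no
  Position 5: "b" => no
  Position 6: "a" => MATCH
  Position 7: "c" => no
  Position 8: "b" => no
  Position 9: "b" => no
Total occurrences: 1

1


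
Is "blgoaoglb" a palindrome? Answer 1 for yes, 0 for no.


Input: blgoaoglb
Reversed: blgoaoglb
  Compare pos 0 ('b') with pos 8 ('b'): match
  Compare pos 1 ('l') with pos 7 ('l'): match
  Compare pos 2 ('g') with pos 6 ('g'): match
  Compare pos 3 ('o') with pos 5 ('o'): match
Result: palindrome

1


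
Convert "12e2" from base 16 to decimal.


Input: "12e2" in base 16
Positional expansion:
  Digit '1' (value 1) x 16^3 = 4096
  Digit '2' (value 2) x 16^2 = 512
  Digit 'e' (value 14) x 16^1 = 224
  Digit '2' (value 2) x 16^0 = 2
Sum = 4834

4834


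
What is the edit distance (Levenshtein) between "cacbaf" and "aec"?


Computing edit distance: "cacbaf" -> "aec"
DP table:
           a    e    c
      0    1    2    3
  c   1    1    2    2
  a   2    1    2    3
  c   3    2    2    2
  b   4    3    3    3
  a   5    4    4    4
  f   6    5    5    5
Edit distance = dp[6][3] = 5

5


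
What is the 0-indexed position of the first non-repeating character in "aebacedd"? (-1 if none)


Input: aebacedd
Character frequencies:
  'a': 2
  'b': 1
  'c': 1
  'd': 2
  'e': 2
Scanning left to right for freq == 1:
  Position 0 ('a'): freq=2, skip
  Position 1 ('e'): freq=2, skip
  Position 2 ('b'): unique! => answer = 2

2


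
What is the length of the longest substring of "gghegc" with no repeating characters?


Input: "gghegc"
Sliding window (track last position of each char):
  Position 0 ('g'): window [0,0] length 1 -- new best
  Position 1 ('g'): repeat (last at 0), move window start to 1
  Position 1 ('g'): window [1,1] length 1
  Position 2 ('h'): window [1,2] length 2 -- new best
  Position 3 ('e'): window [1,3] length 3 -- new best
  Position 4 ('g'): repeat (last at 1), move window start to 2
  Position 4 ('g'): window [2,4] length 3
  Position 5 ('c'): window [2,5] length 4 -- new best
Longest substring with no repeats: "hegc" with length 4

4


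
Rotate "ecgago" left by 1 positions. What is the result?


Input: "ecgago", rotate left by 1
First 1 characters: "e"
Remaining characters: "cgago"
Concatenate remaining + first: "cgago" + "e" = "cgagoe"

cgagoe


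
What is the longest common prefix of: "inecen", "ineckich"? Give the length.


Words: inecen, ineckich
  Position 0: all 'i' => match
  Position 1: all 'n' => match
  Position 2: all 'e' => match
  Position 3: all 'c' => match
  Position 4: ('e', 'k') => mismatch, stop
LCP = "inec" (length 4)

4


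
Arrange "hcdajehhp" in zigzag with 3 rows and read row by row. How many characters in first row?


Zigzag "hcdajehhp" into 3 rows:
Placing characters:
  'h' => row 0
  'c' => row 1
  'd' => row 2
  'a' => row 1
  'j' => row 0
  'e' => row 1
  'h' => row 2
  'h' => row 1
  'p' => row 0
Rows:
  Row 0: "hjp"
  Row 1: "caeh"
  Row 2: "dh"
First row length: 3

3


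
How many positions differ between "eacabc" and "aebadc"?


Comparing "eacabc" and "aebadc" position by position:
  Position 0: 'e' vs 'a' => DIFFER
  Position 1: 'a' vs 'e' => DIFFER
  Position 2: 'c' vs 'b' => DIFFER
  Position 3: 'a' vs 'a' => same
  Position 4: 'b' vs 'd' => DIFFER
  Position 5: 'c' vs 'c' => same
Positions that differ: 4

4


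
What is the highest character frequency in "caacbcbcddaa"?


Input: caacbcbcddaa
Character counts:
  'a': 4
  'b': 2
  'c': 4
  'd': 2
Maximum frequency: 4

4


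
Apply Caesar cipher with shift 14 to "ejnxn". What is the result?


Caesar cipher: shift "ejnxn" by 14
  'e' (pos 4) + 14 = pos 18 = 's'
  'j' (pos 9) + 14 = pos 23 = 'x'
  'n' (pos 13) + 14 = pos 1 = 'b'
  'x' (pos 23) + 14 = pos 11 = 'l'
  'n' (pos 13) + 14 = pos 1 = 'b'
Result: sxblb

sxblb


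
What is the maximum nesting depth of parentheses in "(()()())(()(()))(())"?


Input: "(()()())(()(()))(())"
Tracking depth:
  Position 0 '(': depth becomes 1
  Position 1 '(': depth becomes 2
  Position 2 ')': depth becomes 1
  Position 3 '(': depth becomes 2
  Position 4 ')': depth becomes 1
  Position 5 '(': depth becomes 2
  Position 6 ')': depth becomes 1
  Position 7 ')': depth becomes 0
  Position 8 '(': depth becomes 1
  Position 9 '(': depth becomes 2
  Position 10 ')': depth becomes 1
  Position 11 '(': depth becomes 2
  Position 12 '(': depth becomes 3
  Position 13 ')': depth becomes 2
  Position 14 ')': depth becomes 1
  Position 15 ')': depth becomes 0
  Position 16 '(': depth becomes 1
  Position 17 '(': depth becomes 2
  Position 18 ')': depth becomes 1
  Position 19 ')': depth becomes 0
Maximum depth reached: 3

3


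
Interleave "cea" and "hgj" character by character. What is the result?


Interleaving "cea" and "hgj":
  Position 0: 'c' from first, 'h' from second => "ch"
  Position 1: 'e' from first, 'g' from second => "eg"
  Position 2: 'a' from first, 'j' from second => "aj"
Result: chegaj

chegaj


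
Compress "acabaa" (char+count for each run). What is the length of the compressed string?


Input: acabaa
Runs:
  'a' x 1 => "a1"
  'c' x 1 => "c1"
  'a' x 1 => "a1"
  'b' x 1 => "b1"
  'a' x 2 => "a2"
Compressed: "a1c1a1b1a2"
Compressed length: 10

10


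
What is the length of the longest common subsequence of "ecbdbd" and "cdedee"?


LCS of "ecbdbd" and "cdedee"
DP table:
           c    d    e    d    e    e
      0    0    0    0    0    0    0
  e   0    0    0    1    1    1    1
  c   0    1    1    1    1    1    1
  b   0    1    1    1    1    1    1
  d   0    1    2    2    2    2    2
  b   0    1    2    2    2    2    2
  d   0    1    2    2    3    3    3
LCS length = dp[6][6] = 3

3


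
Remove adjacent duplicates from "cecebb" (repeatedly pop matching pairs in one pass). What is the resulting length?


Input: cecebb
Stack-based adjacent duplicate removal:
  Read 'c': push. Stack: c
  Read 'e': push. Stack: ce
  Read 'c': push. Stack: cec
  Read 'e': push. Stack: cece
  Read 'b': push. Stack: ceceb
  Read 'b': matches stack top 'b' => pop. Stack: cece
Final stack: "cece" (length 4)

4


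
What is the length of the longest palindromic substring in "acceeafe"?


Input: "acceeafe"
Checking substrings for palindromes:
  [1:3] "cc" (len 2) => palindrome
  [3:5] "ee" (len 2) => palindrome
Longest palindromic substring: "cc" with length 2

2


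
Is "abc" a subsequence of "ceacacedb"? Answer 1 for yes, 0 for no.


Check if "abc" is a subsequence of "ceacacedb"
Greedy scan:
  Position 0 ('c'): no match needed
  Position 1 ('e'): no match needed
  Position 2 ('a'): matches sub[0] = 'a'
  Position 3 ('c'): no match needed
  Position 4 ('a'): no match needed
  Position 5 ('c'): no match needed
  Position 6 ('e'): no match needed
  Position 7 ('d'): no match needed
  Position 8 ('b'): matches sub[1] = 'b'
Only matched 2/3 characters => not a subsequence

0


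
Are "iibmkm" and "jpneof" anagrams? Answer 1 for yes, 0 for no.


Strings: "iibmkm", "jpneof"
Sorted first:  biikmm
Sorted second: efjnop
Differ at position 0: 'b' vs 'e' => not anagrams

0


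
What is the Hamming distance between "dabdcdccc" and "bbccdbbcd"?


Comparing "dabdcdccc" and "bbccdbbcd" position by position:
  Position 0: 'd' vs 'b' => differ
  Position 1: 'a' vs 'b' => differ
  Position 2: 'b' vs 'c' => differ
  Position 3: 'd' vs 'c' => differ
  Position 4: 'c' vs 'd' => differ
  Position 5: 'd' vs 'b' => differ
  Position 6: 'c' vs 'b' => differ
  Position 7: 'c' vs 'c' => same
  Position 8: 'c' vs 'd' => differ
Total differences (Hamming distance): 8

8


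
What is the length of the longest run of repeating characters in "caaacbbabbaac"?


Input: "caaacbbabbaac"
Scanning for longest run:
  Position 1 ('a'): new char, reset run to 1
  Position 2 ('a'): continues run of 'a', length=2
  Position 3 ('a'): continues run of 'a', length=3
  Position 4 ('c'): new char, reset run to 1
  Position 5 ('b'): new char, reset run to 1
  Position 6 ('b'): continues run of 'b', length=2
  Position 7 ('a'): new char, reset run to 1
  Position 8 ('b'): new char, reset run to 1
  Position 9 ('b'): continues run of 'b', length=2
  Position 10 ('a'): new char, reset run to 1
  Position 11 ('a'): continues run of 'a', length=2
  Position 12 ('c'): new char, reset run to 1
Longest run: 'a' with length 3

3


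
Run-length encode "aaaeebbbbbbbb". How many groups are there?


Input: aaaeebbbbbbbb
Scanning for consecutive runs:
  Group 1: 'a' x 3 (positions 0-2)
  Group 2: 'e' x 2 (positions 3-4)
  Group 3: 'b' x 8 (positions 5-12)
Total groups: 3

3


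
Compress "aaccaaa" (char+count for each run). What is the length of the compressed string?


Input: aaccaaa
Runs:
  'a' x 2 => "a2"
  'c' x 2 => "c2"
  'a' x 3 => "a3"
Compressed: "a2c2a3"
Compressed length: 6

6


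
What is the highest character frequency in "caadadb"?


Input: caadadb
Character counts:
  'a': 3
  'b': 1
  'c': 1
  'd': 2
Maximum frequency: 3

3


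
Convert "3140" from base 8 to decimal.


Input: "3140" in base 8
Positional expansion:
  Digit '3' (value 3) x 8^3 = 1536
  Digit '1' (value 1) x 8^2 = 64
  Digit '4' (value 4) x 8^1 = 32
  Digit '0' (value 0) x 8^0 = 0
Sum = 1632

1632


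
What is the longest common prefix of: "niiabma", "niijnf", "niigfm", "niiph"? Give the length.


Words: niiabma, niijnf, niigfm, niiph
  Position 0: all 'n' => match
  Position 1: all 'i' => match
  Position 2: all 'i' => match
  Position 3: ('a', 'j', 'g', 'p') => mismatch, stop
LCP = "nii" (length 3)

3


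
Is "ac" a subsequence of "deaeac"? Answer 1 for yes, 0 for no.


Check if "ac" is a subsequence of "deaeac"
Greedy scan:
  Position 0 ('d'): no match needed
  Position 1 ('e'): no match needed
  Position 2 ('a'): matches sub[0] = 'a'
  Position 3 ('e'): no match needed
  Position 4 ('a'): no match needed
  Position 5 ('c'): matches sub[1] = 'c'
All 2 characters matched => is a subsequence

1


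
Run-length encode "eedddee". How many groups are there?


Input: eedddee
Scanning for consecutive runs:
  Group 1: 'e' x 2 (positions 0-1)
  Group 2: 'd' x 3 (positions 2-4)
  Group 3: 'e' x 2 (positions 5-6)
Total groups: 3

3


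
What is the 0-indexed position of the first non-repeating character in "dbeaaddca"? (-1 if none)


Input: dbeaaddca
Character frequencies:
  'a': 3
  'b': 1
  'c': 1
  'd': 3
  'e': 1
Scanning left to right for freq == 1:
  Position 0 ('d'): freq=3, skip
  Position 1 ('b'): unique! => answer = 1

1


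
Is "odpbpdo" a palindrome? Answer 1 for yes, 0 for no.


Input: odpbpdo
Reversed: odpbpdo
  Compare pos 0 ('o') with pos 6 ('o'): match
  Compare pos 1 ('d') with pos 5 ('d'): match
  Compare pos 2 ('p') with pos 4 ('p'): match
Result: palindrome

1


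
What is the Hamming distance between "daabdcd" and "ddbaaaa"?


Comparing "daabdcd" and "ddbaaaa" position by position:
  Position 0: 'd' vs 'd' => same
  Position 1: 'a' vs 'd' => differ
  Position 2: 'a' vs 'b' => differ
  Position 3: 'b' vs 'a' => differ
  Position 4: 'd' vs 'a' => differ
  Position 5: 'c' vs 'a' => differ
  Position 6: 'd' vs 'a' => differ
Total differences (Hamming distance): 6

6


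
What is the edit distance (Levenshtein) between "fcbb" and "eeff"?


Computing edit distance: "fcbb" -> "eeff"
DP table:
           e    e    f    f
      0    1    2    3    4
  f   1    1    2    2    3
  c   2    2    2    3    3
  b   3    3    3    3    4
  b   4    4    4    4    4
Edit distance = dp[4][4] = 4

4


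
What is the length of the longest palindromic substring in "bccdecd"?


Input: "bccdecd"
Checking substrings for palindromes:
  [1:3] "cc" (len 2) => palindrome
Longest palindromic substring: "cc" with length 2

2


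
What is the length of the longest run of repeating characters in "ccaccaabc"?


Input: "ccaccaabc"
Scanning for longest run:
  Position 1 ('c'): continues run of 'c', length=2
  Position 2 ('a'): new char, reset run to 1
  Position 3 ('c'): new char, reset run to 1
  Position 4 ('c'): continues run of 'c', length=2
  Position 5 ('a'): new char, reset run to 1
  Position 6 ('a'): continues run of 'a', length=2
  Position 7 ('b'): new char, reset run to 1
  Position 8 ('c'): new char, reset run to 1
Longest run: 'c' with length 2

2


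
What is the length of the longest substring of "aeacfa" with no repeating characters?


Input: "aeacfa"
Sliding window (track last position of each char):
  Position 0 ('a'): window [0,0] length 1 -- new best
  Position 1 ('e'): window [0,1] length 2 -- new best
  Position 2 ('a'): repeat (last at 0), move window start to 1
  Position 2 ('a'): window [1,2] length 2
  Position 3 ('c'): window [1,3] length 3 -- new best
  Position 4 ('f'): window [1,4] length 4 -- new best
  Position 5 ('a'): repeat (last at 2), move window start to 3
  Position 5 ('a'): window [3,5] length 3
Longest substring with no repeats: "eacf" with length 4

4


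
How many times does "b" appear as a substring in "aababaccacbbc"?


Searching for "b" in "aababaccacbbc"
Scanning each position:
  Position 0: "a" => no
  Position 1: "a" => no
  Position 2: "b" => MATCH
  Position 3: "a" => no
  Position 4: "b" => MATCH
  Position 5: "a" => no
  Position 6: "c" => no
  Position 7: "c" => no
  Position 8: "a" => no
  Position 9: "c" => no
  Position 10: "b" => MATCH
  Position 11: "b" => MATCH
  Position 12: "c" => no
Total occurrences: 4

4


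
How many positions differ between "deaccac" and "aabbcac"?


Comparing "deaccac" and "aabbcac" position by position:
  Position 0: 'd' vs 'a' => DIFFER
  Position 1: 'e' vs 'a' => DIFFER
  Position 2: 'a' vs 'b' => DIFFER
  Position 3: 'c' vs 'b' => DIFFER
  Position 4: 'c' vs 'c' => same
  Position 5: 'a' vs 'a' => same
  Position 6: 'c' vs 'c' => same
Positions that differ: 4

4


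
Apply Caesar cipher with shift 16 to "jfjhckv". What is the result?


Caesar cipher: shift "jfjhckv" by 16
  'j' (pos 9) + 16 = pos 25 = 'z'
  'f' (pos 5) + 16 = pos 21 = 'v'
  'j' (pos 9) + 16 = pos 25 = 'z'
  'h' (pos 7) + 16 = pos 23 = 'x'
  'c' (pos 2) + 16 = pos 18 = 's'
  'k' (pos 10) + 16 = pos 0 = 'a'
  'v' (pos 21) + 16 = pos 11 = 'l'
Result: zvzxsal

zvzxsal


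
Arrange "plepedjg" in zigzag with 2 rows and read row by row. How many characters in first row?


Zigzag "plepedjg" into 2 rows:
Placing characters:
  'p' => row 0
  'l' => row 1
  'e' => row 0
  'p' => row 1
  'e' => row 0
  'd' => row 1
  'j' => row 0
  'g' => row 1
Rows:
  Row 0: "peej"
  Row 1: "lpdg"
First row length: 4

4


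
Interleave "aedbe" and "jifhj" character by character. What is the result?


Interleaving "aedbe" and "jifhj":
  Position 0: 'a' from first, 'j' from second => "aj"
  Position 1: 'e' from first, 'i' from second => "ei"
  Position 2: 'd' from first, 'f' from second => "df"
  Position 3: 'b' from first, 'h' from second => "bh"
  Position 4: 'e' from first, 'j' from second => "ej"
Result: ajeidfbhej

ajeidfbhej


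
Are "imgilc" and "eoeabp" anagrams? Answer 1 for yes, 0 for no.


Strings: "imgilc", "eoeabp"
Sorted first:  cgiilm
Sorted second: abeeop
Differ at position 0: 'c' vs 'a' => not anagrams

0


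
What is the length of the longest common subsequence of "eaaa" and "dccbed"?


LCS of "eaaa" and "dccbed"
DP table:
           d    c    c    b    e    d
      0    0    0    0    0    0    0
  e   0    0    0    0    0    1    1
  a   0    0    0    0    0    1    1
  a   0    0    0    0    0    1    1
  a   0    0    0    0    0    1    1
LCS length = dp[4][6] = 1

1


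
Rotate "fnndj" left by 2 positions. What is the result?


Input: "fnndj", rotate left by 2
First 2 characters: "fn"
Remaining characters: "ndj"
Concatenate remaining + first: "ndj" + "fn" = "ndjfn"

ndjfn


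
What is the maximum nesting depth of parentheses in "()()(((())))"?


Input: "()()(((())))"
Tracking depth:
  Position 0 '(': depth becomes 1
  Position 1 ')': depth becomes 0
  Position 2 '(': depth becomes 1
  Position 3 ')': depth becomes 0
  Position 4 '(': depth becomes 1
  Position 5 '(': depth becomes 2
  Position 6 '(': depth becomes 3
  Position 7 '(': depth becomes 4
  Position 8 ')': depth becomes 3
  Position 9 ')': depth becomes 2
  Position 10 ')': depth becomes 1
  Position 11 ')': depth becomes 0
Maximum depth reached: 4

4


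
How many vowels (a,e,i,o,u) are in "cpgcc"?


Input: cpgcc
Checking each character:
  'c' at position 0: consonant
  'p' at position 1: consonant
  'g' at position 2: consonant
  'c' at position 3: consonant
  'c' at position 4: consonant
Total vowels: 0

0


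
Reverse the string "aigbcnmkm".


Input: aigbcnmkm
Reading characters right to left:
  Position 8: 'm'
  Position 7: 'k'
  Position 6: 'm'
  Position 5: 'n'
  Position 4: 'c'
  Position 3: 'b'
  Position 2: 'g'
  Position 1: 'i'
  Position 0: 'a'
Reversed: mkmncbgia

mkmncbgia


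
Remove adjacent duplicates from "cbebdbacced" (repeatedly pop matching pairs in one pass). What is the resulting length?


Input: cbebdbacced
Stack-based adjacent duplicate removal:
  Read 'c': push. Stack: c
  Read 'b': push. Stack: cb
  Read 'e': push. Stack: cbe
  Read 'b': push. Stack: cbeb
  Read 'd': push. Stack: cbebd
  Read 'b': push. Stack: cbebdb
  Read 'a': push. Stack: cbebdba
  Read 'c': push. Stack: cbebdbac
  Read 'c': matches stack top 'c' => pop. Stack: cbebdba
  Read 'e': push. Stack: cbebdbae
  Read 'd': push. Stack: cbebdbaed
Final stack: "cbebdbaed" (length 9)

9


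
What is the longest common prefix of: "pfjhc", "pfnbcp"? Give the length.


Words: pfjhc, pfnbcp
  Position 0: all 'p' => match
  Position 1: all 'f' => match
  Position 2: ('j', 'n') => mismatch, stop
LCP = "pf" (length 2)

2


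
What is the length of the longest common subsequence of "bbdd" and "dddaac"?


LCS of "bbdd" and "dddaac"
DP table:
           d    d    d    a    a    c
      0    0    0    0    0    0    0
  b   0    0    0    0    0    0    0
  b   0    0    0    0    0    0    0
  d   0    1    1    1    1    1    1
  d   0    1    2    2    2    2    2
LCS length = dp[4][6] = 2

2


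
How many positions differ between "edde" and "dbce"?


Comparing "edde" and "dbce" position by position:
  Position 0: 'e' vs 'd' => DIFFER
  Position 1: 'd' vs 'b' => DIFFER
  Position 2: 'd' vs 'c' => DIFFER
  Position 3: 'e' vs 'e' => same
Positions that differ: 3

3


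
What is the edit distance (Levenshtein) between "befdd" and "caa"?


Computing edit distance: "befdd" -> "caa"
DP table:
           c    a    a
      0    1    2    3
  b   1    1    2    3
  e   2    2    2    3
  f   3    3    3    3
  d   4    4    4    4
  d   5    5    5    5
Edit distance = dp[5][3] = 5

5


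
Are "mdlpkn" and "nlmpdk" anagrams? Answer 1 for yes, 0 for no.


Strings: "mdlpkn", "nlmpdk"
Sorted first:  dklmnp
Sorted second: dklmnp
Sorted forms match => anagrams

1


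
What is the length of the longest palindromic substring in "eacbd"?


Input: "eacbd"
Checking substrings for palindromes:
  No multi-char palindromic substrings found
Longest palindromic substring: "e" with length 1

1


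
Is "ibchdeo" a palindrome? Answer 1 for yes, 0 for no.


Input: ibchdeo
Reversed: oedhcbi
  Compare pos 0 ('i') with pos 6 ('o'): MISMATCH
  Compare pos 1 ('b') with pos 5 ('e'): MISMATCH
  Compare pos 2 ('c') with pos 4 ('d'): MISMATCH
Result: not a palindrome

0


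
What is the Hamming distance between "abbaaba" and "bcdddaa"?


Comparing "abbaaba" and "bcdddaa" position by position:
  Position 0: 'a' vs 'b' => differ
  Position 1: 'b' vs 'c' => differ
  Position 2: 'b' vs 'd' => differ
  Position 3: 'a' vs 'd' => differ
  Position 4: 'a' vs 'd' => differ
  Position 5: 'b' vs 'a' => differ
  Position 6: 'a' vs 'a' => same
Total differences (Hamming distance): 6

6


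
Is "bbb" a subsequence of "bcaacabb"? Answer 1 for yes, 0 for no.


Check if "bbb" is a subsequence of "bcaacabb"
Greedy scan:
  Position 0 ('b'): matches sub[0] = 'b'
  Position 1 ('c'): no match needed
  Position 2 ('a'): no match needed
  Position 3 ('a'): no match needed
  Position 4 ('c'): no match needed
  Position 5 ('a'): no match needed
  Position 6 ('b'): matches sub[1] = 'b'
  Position 7 ('b'): matches sub[2] = 'b'
All 3 characters matched => is a subsequence

1


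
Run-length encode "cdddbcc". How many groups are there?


Input: cdddbcc
Scanning for consecutive runs:
  Group 1: 'c' x 1 (positions 0-0)
  Group 2: 'd' x 3 (positions 1-3)
  Group 3: 'b' x 1 (positions 4-4)
  Group 4: 'c' x 2 (positions 5-6)
Total groups: 4

4


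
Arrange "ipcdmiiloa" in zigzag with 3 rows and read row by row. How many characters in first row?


Zigzag "ipcdmiiloa" into 3 rows:
Placing characters:
  'i' => row 0
  'p' => row 1
  'c' => row 2
  'd' => row 1
  'm' => row 0
  'i' => row 1
  'i' => row 2
  'l' => row 1
  'o' => row 0
  'a' => row 1
Rows:
  Row 0: "imo"
  Row 1: "pdila"
  Row 2: "ci"
First row length: 3

3


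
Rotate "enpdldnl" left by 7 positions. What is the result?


Input: "enpdldnl", rotate left by 7
First 7 characters: "enpdldn"
Remaining characters: "l"
Concatenate remaining + first: "l" + "enpdldn" = "lenpdldn"

lenpdldn


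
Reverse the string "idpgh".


Input: idpgh
Reading characters right to left:
  Position 4: 'h'
  Position 3: 'g'
  Position 2: 'p'
  Position 1: 'd'
  Position 0: 'i'
Reversed: hgpdi

hgpdi


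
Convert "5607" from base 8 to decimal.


Input: "5607" in base 8
Positional expansion:
  Digit '5' (value 5) x 8^3 = 2560
  Digit '6' (value 6) x 8^2 = 384
  Digit '0' (value 0) x 8^1 = 0
  Digit '7' (value 7) x 8^0 = 7
Sum = 2951

2951


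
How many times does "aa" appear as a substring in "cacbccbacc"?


Searching for "aa" in "cacbccbacc"
Scanning each position:
  Position 0: "ca" => no
  Position 1: "ac" => no
  Position 2: "cb" => no
  Position 3: "bc" => no
  Position 4: "cc" => no
  Position 5: "cb" => no
  Position 6: "ba" => no
  Position 7: "ac" => no
  Position 8: "cc" => no
Total occurrences: 0

0


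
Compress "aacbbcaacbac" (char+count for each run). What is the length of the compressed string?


Input: aacbbcaacbac
Runs:
  'a' x 2 => "a2"
  'c' x 1 => "c1"
  'b' x 2 => "b2"
  'c' x 1 => "c1"
  'a' x 2 => "a2"
  'c' x 1 => "c1"
  'b' x 1 => "b1"
  'a' x 1 => "a1"
  'c' x 1 => "c1"
Compressed: "a2c1b2c1a2c1b1a1c1"
Compressed length: 18

18


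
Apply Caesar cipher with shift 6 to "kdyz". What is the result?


Caesar cipher: shift "kdyz" by 6
  'k' (pos 10) + 6 = pos 16 = 'q'
  'd' (pos 3) + 6 = pos 9 = 'j'
  'y' (pos 24) + 6 = pos 4 = 'e'
  'z' (pos 25) + 6 = pos 5 = 'f'
Result: qjef

qjef


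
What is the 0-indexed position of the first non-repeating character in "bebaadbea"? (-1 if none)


Input: bebaadbea
Character frequencies:
  'a': 3
  'b': 3
  'd': 1
  'e': 2
Scanning left to right for freq == 1:
  Position 0 ('b'): freq=3, skip
  Position 1 ('e'): freq=2, skip
  Position 2 ('b'): freq=3, skip
  Position 3 ('a'): freq=3, skip
  Position 4 ('a'): freq=3, skip
  Position 5 ('d'): unique! => answer = 5

5


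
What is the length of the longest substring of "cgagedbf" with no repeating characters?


Input: "cgagedbf"
Sliding window (track last position of each char):
  Position 0 ('c'): window [0,0] length 1 -- new best
  Position 1 ('g'): window [0,1] length 2 -- new best
  Position 2 ('a'): window [0,2] length 3 -- new best
  Position 3 ('g'): repeat (last at 1), move window start to 2
  Position 3 ('g'): window [2,3] length 2
  Position 4 ('e'): window [2,4] length 3
  Position 5 ('d'): window [2,5] length 4 -- new best
  Position 6 ('b'): window [2,6] length 5 -- new best
  Position 7 ('f'): window [2,7] length 6 -- new best
Longest substring with no repeats: "agedbf" with length 6

6
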